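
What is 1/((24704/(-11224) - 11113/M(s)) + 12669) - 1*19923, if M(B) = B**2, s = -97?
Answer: -3331058460872809/167196630732 ≈ -19923.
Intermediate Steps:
1/((24704/(-11224) - 11113/M(s)) + 12669) - 1*19923 = 1/((24704/(-11224) - 11113/((-97)**2)) + 12669) - 1*19923 = 1/((24704*(-1/11224) - 11113/9409) + 12669) - 19923 = 1/((-3088/1403 - 11113*1/9409) + 12669) - 19923 = 1/((-3088/1403 - 11113/9409) + 12669) - 19923 = 1/(-44646531/13200827 + 12669) - 19923 = 1/(167196630732/13200827) - 19923 = 13200827/167196630732 - 19923 = -3331058460872809/167196630732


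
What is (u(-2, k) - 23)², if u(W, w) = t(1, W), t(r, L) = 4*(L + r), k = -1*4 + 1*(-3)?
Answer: 729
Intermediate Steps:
k = -7 (k = -4 - 3 = -7)
t(r, L) = 4*L + 4*r
u(W, w) = 4 + 4*W (u(W, w) = 4*W + 4*1 = 4*W + 4 = 4 + 4*W)
(u(-2, k) - 23)² = ((4 + 4*(-2)) - 23)² = ((4 - 8) - 23)² = (-4 - 23)² = (-27)² = 729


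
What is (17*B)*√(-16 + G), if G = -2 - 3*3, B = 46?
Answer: 2346*I*√3 ≈ 4063.4*I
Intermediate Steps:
G = -11 (G = -2 - 9 = -11)
(17*B)*√(-16 + G) = (17*46)*√(-16 - 11) = 782*√(-27) = 782*(3*I*√3) = 2346*I*√3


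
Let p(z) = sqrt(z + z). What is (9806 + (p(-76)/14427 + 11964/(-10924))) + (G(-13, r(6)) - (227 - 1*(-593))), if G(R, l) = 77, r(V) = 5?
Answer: 24748062/2731 + 2*I*sqrt(38)/14427 ≈ 9061.9 + 0.00085457*I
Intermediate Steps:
p(z) = sqrt(2)*sqrt(z) (p(z) = sqrt(2*z) = sqrt(2)*sqrt(z))
(9806 + (p(-76)/14427 + 11964/(-10924))) + (G(-13, r(6)) - (227 - 1*(-593))) = (9806 + ((sqrt(2)*sqrt(-76))/14427 + 11964/(-10924))) + (77 - (227 - 1*(-593))) = (9806 + ((sqrt(2)*(2*I*sqrt(19)))*(1/14427) + 11964*(-1/10924))) + (77 - (227 + 593)) = (9806 + ((2*I*sqrt(38))*(1/14427) - 2991/2731)) + (77 - 1*820) = (9806 + (2*I*sqrt(38)/14427 - 2991/2731)) + (77 - 820) = (9806 + (-2991/2731 + 2*I*sqrt(38)/14427)) - 743 = (26777195/2731 + 2*I*sqrt(38)/14427) - 743 = 24748062/2731 + 2*I*sqrt(38)/14427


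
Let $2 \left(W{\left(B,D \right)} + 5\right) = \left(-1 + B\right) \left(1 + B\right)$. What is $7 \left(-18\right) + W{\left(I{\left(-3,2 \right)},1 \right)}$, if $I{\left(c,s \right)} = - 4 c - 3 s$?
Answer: $- \frac{227}{2} \approx -113.5$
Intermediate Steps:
$W{\left(B,D \right)} = -5 + \frac{\left(1 + B\right) \left(-1 + B\right)}{2}$ ($W{\left(B,D \right)} = -5 + \frac{\left(-1 + B\right) \left(1 + B\right)}{2} = -5 + \frac{\left(1 + B\right) \left(-1 + B\right)}{2}$)
$7 \left(-18\right) + W{\left(I{\left(-3,2 \right)},1 \right)} = 7 \left(-18\right) - \left(\frac{11}{2} - \frac{\left(\left(-4\right) \left(-3\right) - 6\right)^{2}}{2}\right) = -126 - \left(\frac{11}{2} - \frac{\left(12 - 6\right)^{2}}{2}\right) = -126 - \left(\frac{11}{2} - \frac{6^{2}}{2}\right) = -126 + \left(- \frac{11}{2} + \frac{1}{2} \cdot 36\right) = -126 + \left(- \frac{11}{2} + 18\right) = -126 + \frac{25}{2} = - \frac{227}{2}$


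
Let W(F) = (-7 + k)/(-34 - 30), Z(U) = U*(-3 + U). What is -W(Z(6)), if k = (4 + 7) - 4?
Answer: 0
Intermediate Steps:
k = 7 (k = 11 - 4 = 7)
W(F) = 0 (W(F) = (-7 + 7)/(-34 - 30) = 0/(-64) = 0*(-1/64) = 0)
-W(Z(6)) = -1*0 = 0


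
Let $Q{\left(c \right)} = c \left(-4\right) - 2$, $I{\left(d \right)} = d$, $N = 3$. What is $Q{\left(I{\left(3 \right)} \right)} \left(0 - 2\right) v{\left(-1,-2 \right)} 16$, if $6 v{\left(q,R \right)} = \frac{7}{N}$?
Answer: $\frac{1568}{9} \approx 174.22$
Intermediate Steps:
$Q{\left(c \right)} = -2 - 4 c$ ($Q{\left(c \right)} = - 4 c - 2 = -2 - 4 c$)
$v{\left(q,R \right)} = \frac{7}{18}$ ($v{\left(q,R \right)} = \frac{7 \cdot \frac{1}{3}}{6} = \frac{1}{6} \cdot \frac{7}{3} = \frac{7}{18}$)
$Q{\left(I{\left(3 \right)} \right)} \left(0 - 2\right) v{\left(-1,-2 \right)} 16 = \left(-2 - 12\right) \left(0 - 2\right) \frac{7}{18} \cdot 16 = \left(-2 - 12\right) \left(-2\right) \frac{7}{18} \cdot 16 = \left(-14\right) \left(-2\right) \frac{7}{18} \cdot 16 = 28 \cdot \frac{7}{18} \cdot 16 = \frac{98}{9} \cdot 16 = \frac{1568}{9}$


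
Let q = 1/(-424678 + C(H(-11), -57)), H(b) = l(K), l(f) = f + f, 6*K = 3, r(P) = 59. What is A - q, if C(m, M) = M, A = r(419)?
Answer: 25059366/424735 ≈ 59.000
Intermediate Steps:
K = ½ (K = (⅙)*3 = ½ ≈ 0.50000)
A = 59
l(f) = 2*f
H(b) = 1 (H(b) = 2*(½) = 1)
q = -1/424735 (q = 1/(-424678 - 57) = 1/(-424735) = -1/424735 ≈ -2.3544e-6)
A - q = 59 - 1*(-1/424735) = 59 + 1/424735 = 25059366/424735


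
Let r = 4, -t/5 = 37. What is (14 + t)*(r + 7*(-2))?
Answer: 1710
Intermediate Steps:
t = -185 (t = -5*37 = -185)
(14 + t)*(r + 7*(-2)) = (14 - 185)*(4 + 7*(-2)) = -171*(4 - 14) = -171*(-10) = 1710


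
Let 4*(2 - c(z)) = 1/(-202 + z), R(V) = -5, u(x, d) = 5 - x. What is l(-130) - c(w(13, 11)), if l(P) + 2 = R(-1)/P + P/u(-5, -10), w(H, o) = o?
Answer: -168475/9932 ≈ -16.963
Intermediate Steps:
c(z) = 2 - 1/(4*(-202 + z))
l(P) = -2 - 5/P + P/10 (l(P) = -2 + (-5/P + P/(5 - 1*(-5))) = -2 + (-5/P + P/(5 + 5)) = -2 + (-5/P + P/10) = -2 - 5/P + P/10)
l(-130) - c(w(13, 11)) = (-2 - 5/(-130) + (⅒)*(-130)) - (-1617 + 8*11)/(4*(-202 + 11)) = (-2 - 5*(-1/130) - 13) - (-1617 + 88)/(4*(-191)) = (-2 + 1/26 - 13) - (-1)*(-1529)/(4*191) = -389/26 - 1*1529/764 = -389/26 - 1529/764 = -168475/9932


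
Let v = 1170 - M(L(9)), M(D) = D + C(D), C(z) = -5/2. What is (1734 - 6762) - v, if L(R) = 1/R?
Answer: -111607/18 ≈ -6200.4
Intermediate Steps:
C(z) = -5/2 (C(z) = -5*½ = -5/2)
M(D) = -5/2 + D (M(D) = D - 5/2 = -5/2 + D)
v = 21103/18 (v = 1170 - (-5/2 + 1/9) = 1170 - (-5/2 + ⅑) = 1170 - 1*(-43/18) = 1170 + 43/18 = 21103/18 ≈ 1172.4)
(1734 - 6762) - v = (1734 - 6762) - 1*21103/18 = -5028 - 21103/18 = -111607/18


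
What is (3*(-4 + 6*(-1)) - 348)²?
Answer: 142884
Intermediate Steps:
(3*(-4 + 6*(-1)) - 348)² = (3*(-4 - 6) - 348)² = (3*(-10) - 348)² = (-30 - 348)² = (-378)² = 142884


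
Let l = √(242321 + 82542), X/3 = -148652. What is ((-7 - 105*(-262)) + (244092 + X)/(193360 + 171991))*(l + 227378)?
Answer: 2284704760051442/365351 + 10048046689*√324863/365351 ≈ 6.2691e+9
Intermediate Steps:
X = -445956 (X = 3*(-148652) = -445956)
l = √324863 ≈ 569.97
((-7 - 105*(-262)) + (244092 + X)/(193360 + 171991))*(l + 227378) = ((-7 - 105*(-262)) + (244092 - 445956)/(193360 + 171991))*(√324863 + 227378) = ((-7 + 27510) - 201864/365351)*(227378 + √324863) = (27503 - 201864*1/365351)*(227378 + √324863) = (27503 - 201864/365351)*(227378 + √324863) = 10048046689*(227378 + √324863)/365351 = 2284704760051442/365351 + 10048046689*√324863/365351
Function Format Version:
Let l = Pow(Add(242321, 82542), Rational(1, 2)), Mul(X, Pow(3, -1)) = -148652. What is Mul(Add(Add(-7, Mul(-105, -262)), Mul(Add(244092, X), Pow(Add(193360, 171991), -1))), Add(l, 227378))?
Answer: Add(Rational(2284704760051442, 365351), Mul(Rational(10048046689, 365351), Pow(324863, Rational(1, 2)))) ≈ 6.2691e+9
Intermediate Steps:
X = -445956 (X = Mul(3, -148652) = -445956)
l = Pow(324863, Rational(1, 2)) ≈ 569.97
Mul(Add(Add(-7, Mul(-105, -262)), Mul(Add(244092, X), Pow(Add(193360, 171991), -1))), Add(l, 227378)) = Mul(Add(Add(-7, Mul(-105, -262)), Mul(Add(244092, -445956), Pow(Add(193360, 171991), -1))), Add(Pow(324863, Rational(1, 2)), 227378)) = Mul(Add(Add(-7, 27510), Mul(-201864, Pow(365351, -1))), Add(227378, Pow(324863, Rational(1, 2)))) = Mul(Add(27503, Mul(-201864, Rational(1, 365351))), Add(227378, Pow(324863, Rational(1, 2)))) = Mul(Add(27503, Rational(-201864, 365351)), Add(227378, Pow(324863, Rational(1, 2)))) = Mul(Rational(10048046689, 365351), Add(227378, Pow(324863, Rational(1, 2)))) = Add(Rational(2284704760051442, 365351), Mul(Rational(10048046689, 365351), Pow(324863, Rational(1, 2))))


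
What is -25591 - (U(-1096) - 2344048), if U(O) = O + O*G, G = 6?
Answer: 2326129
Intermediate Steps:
U(O) = 7*O (U(O) = O + O*6 = O + 6*O = 7*O)
-25591 - (U(-1096) - 2344048) = -25591 - (7*(-1096) - 2344048) = -25591 - (-7672 - 2344048) = -25591 - 1*(-2351720) = -25591 + 2351720 = 2326129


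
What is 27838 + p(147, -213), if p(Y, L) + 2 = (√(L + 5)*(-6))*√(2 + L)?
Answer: 27836 + 24*√2743 ≈ 29093.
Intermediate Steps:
p(Y, L) = -2 - 6*√(2 + L)*√(5 + L) (p(Y, L) = -2 + (√(L + 5)*(-6))*√(2 + L) = -2 + (√(5 + L)*(-6))*√(2 + L) = -2 + (-6*√(5 + L))*√(2 + L) = -2 - 6*√(2 + L)*√(5 + L))
27838 + p(147, -213) = 27838 + (-2 - 6*√(2 - 213)*√(5 - 213)) = 27838 + (-2 - 6*√(-211)*√(-208)) = 27838 + (-2 - 6*I*√211*4*I*√13) = 27838 + (-2 + 24*√2743) = 27836 + 24*√2743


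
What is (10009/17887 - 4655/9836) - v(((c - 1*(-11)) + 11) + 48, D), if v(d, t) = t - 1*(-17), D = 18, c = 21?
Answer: -6142594081/175936532 ≈ -34.914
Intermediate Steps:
v(d, t) = 17 + t (v(d, t) = t + 17 = 17 + t)
(10009/17887 - 4655/9836) - v(((c - 1*(-11)) + 11) + 48, D) = (10009/17887 - 4655/9836) - (17 + 18) = (10009*(1/17887) - 4655*1/9836) - 1*35 = (10009/17887 - 4655/9836) - 35 = 15184539/175936532 - 35 = -6142594081/175936532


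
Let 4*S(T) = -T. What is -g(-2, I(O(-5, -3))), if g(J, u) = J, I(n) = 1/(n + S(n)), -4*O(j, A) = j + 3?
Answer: 2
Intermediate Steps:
S(T) = -T/4 (S(T) = (-T)/4 = -T/4)
O(j, A) = -¾ - j/4 (O(j, A) = -(j + 3)/4 = -(3 + j)/4 = -¾ - j/4)
I(n) = 4/(3*n) (I(n) = 1/(n - n/4) = 1/(3*n/4) = 4/(3*n))
-g(-2, I(O(-5, -3))) = -1*(-2) = 2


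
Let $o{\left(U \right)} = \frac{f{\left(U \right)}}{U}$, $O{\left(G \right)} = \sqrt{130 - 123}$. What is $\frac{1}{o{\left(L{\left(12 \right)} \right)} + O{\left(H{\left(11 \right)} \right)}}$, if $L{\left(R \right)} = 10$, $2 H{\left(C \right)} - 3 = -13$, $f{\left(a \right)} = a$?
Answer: $- \frac{1}{6} + \frac{\sqrt{7}}{6} \approx 0.27429$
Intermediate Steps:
$H{\left(C \right)} = -5$ ($H{\left(C \right)} = \frac{3}{2} + \frac{1}{2} \left(-13\right) = \frac{3}{2} - \frac{13}{2} = -5$)
$O{\left(G \right)} = \sqrt{7}$
$o{\left(U \right)} = 1$ ($o{\left(U \right)} = \frac{U}{U} = 1$)
$\frac{1}{o{\left(L{\left(12 \right)} \right)} + O{\left(H{\left(11 \right)} \right)}} = \frac{1}{1 + \sqrt{7}}$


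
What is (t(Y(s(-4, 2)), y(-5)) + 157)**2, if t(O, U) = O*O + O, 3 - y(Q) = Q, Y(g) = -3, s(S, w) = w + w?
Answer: 26569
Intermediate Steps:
s(S, w) = 2*w
y(Q) = 3 - Q
t(O, U) = O + O**2 (t(O, U) = O**2 + O = O + O**2)
(t(Y(s(-4, 2)), y(-5)) + 157)**2 = (-3*(1 - 3) + 157)**2 = (-3*(-2) + 157)**2 = (6 + 157)**2 = 163**2 = 26569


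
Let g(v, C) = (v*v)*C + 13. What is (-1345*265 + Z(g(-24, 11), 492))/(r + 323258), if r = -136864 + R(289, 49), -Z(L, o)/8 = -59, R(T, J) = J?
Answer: -355953/186443 ≈ -1.9092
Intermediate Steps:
g(v, C) = 13 + C*v² (g(v, C) = v²*C + 13 = C*v² + 13 = 13 + C*v²)
Z(L, o) = 472 (Z(L, o) = -8*(-59) = 472)
r = -136815 (r = -136864 + 49 = -136815)
(-1345*265 + Z(g(-24, 11), 492))/(r + 323258) = (-1345*265 + 472)/(-136815 + 323258) = (-356425 + 472)/186443 = -355953*1/186443 = -355953/186443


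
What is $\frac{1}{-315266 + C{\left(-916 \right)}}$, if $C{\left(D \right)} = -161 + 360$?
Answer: $- \frac{1}{315067} \approx -3.1739 \cdot 10^{-6}$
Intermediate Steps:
$C{\left(D \right)} = 199$
$\frac{1}{-315266 + C{\left(-916 \right)}} = \frac{1}{-315266 + 199} = \frac{1}{-315067} = - \frac{1}{315067}$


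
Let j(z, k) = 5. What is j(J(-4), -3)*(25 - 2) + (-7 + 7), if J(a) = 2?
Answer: 115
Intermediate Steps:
j(J(-4), -3)*(25 - 2) + (-7 + 7) = 5*(25 - 2) + (-7 + 7) = 5*23 + 0 = 115 + 0 = 115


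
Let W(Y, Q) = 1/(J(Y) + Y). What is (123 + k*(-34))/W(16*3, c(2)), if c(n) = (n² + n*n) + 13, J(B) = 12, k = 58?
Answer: -110940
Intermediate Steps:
c(n) = 13 + 2*n² (c(n) = (n² + n²) + 13 = 2*n² + 13 = 13 + 2*n²)
W(Y, Q) = 1/(12 + Y)
(123 + k*(-34))/W(16*3, c(2)) = (123 + 58*(-34))/(1/(12 + 16*3)) = (123 - 1972)/(1/(12 + 48)) = -1849/(1/60) = -1849/1/60 = -1849*60 = -110940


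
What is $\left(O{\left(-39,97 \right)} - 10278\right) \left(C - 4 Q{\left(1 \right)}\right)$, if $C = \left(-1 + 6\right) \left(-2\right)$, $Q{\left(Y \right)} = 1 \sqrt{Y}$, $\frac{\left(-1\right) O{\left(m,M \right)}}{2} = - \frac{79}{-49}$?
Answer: $\frac{1007560}{7} \approx 1.4394 \cdot 10^{5}$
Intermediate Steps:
$O{\left(m,M \right)} = - \frac{158}{49}$ ($O{\left(m,M \right)} = - 2 \left(- \frac{79}{-49}\right) = - 2 \left(\left(-79\right) \left(- \frac{1}{49}\right)\right) = \left(-2\right) \frac{79}{49} = - \frac{158}{49}$)
$Q{\left(Y \right)} = \sqrt{Y}$
$C = -10$ ($C = 5 \left(-2\right) = -10$)
$\left(O{\left(-39,97 \right)} - 10278\right) \left(C - 4 Q{\left(1 \right)}\right) = \left(- \frac{158}{49} - 10278\right) \left(-10 - 4 \sqrt{1}\right) = \left(- \frac{158}{49} - 10278\right) \left(-10 - 4\right) = - \frac{503780 \left(-10 - 4\right)}{49} = \left(- \frac{503780}{49}\right) \left(-14\right) = \frac{1007560}{7}$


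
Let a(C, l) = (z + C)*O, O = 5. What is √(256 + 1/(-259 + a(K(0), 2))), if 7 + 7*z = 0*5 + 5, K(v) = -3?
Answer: √237896402/964 ≈ 16.000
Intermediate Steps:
z = -2/7 (z = -1 + (0*5 + 5)/7 = -1 + (0 + 5)/7 = -1 + (⅐)*5 = -1 + 5/7 = -2/7 ≈ -0.28571)
a(C, l) = -10/7 + 5*C (a(C, l) = (-2/7 + C)*5 = -10/7 + 5*C)
√(256 + 1/(-259 + a(K(0), 2))) = √(256 + 1/(-259 + (-10/7 + 5*(-3)))) = √(256 + 1/(-259 + (-10/7 - 15))) = √(256 + 1/(-259 - 115/7)) = √(256 + 1/(-1928/7)) = √(256 - 7/1928) = √(493561/1928) = √237896402/964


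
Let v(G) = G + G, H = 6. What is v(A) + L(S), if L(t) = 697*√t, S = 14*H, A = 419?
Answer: 838 + 1394*√21 ≈ 7226.1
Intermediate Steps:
v(G) = 2*G
S = 84 (S = 14*6 = 84)
v(A) + L(S) = 2*419 + 697*√84 = 838 + 697*(2*√21) = 838 + 1394*√21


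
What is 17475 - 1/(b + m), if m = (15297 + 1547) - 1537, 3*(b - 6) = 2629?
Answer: 848725797/48568 ≈ 17475.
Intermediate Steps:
b = 2647/3 (b = 6 + (1/3)*2629 = 6 + 2629/3 = 2647/3 ≈ 882.33)
m = 15307 (m = 16844 - 1537 = 15307)
17475 - 1/(b + m) = 17475 - 1/(2647/3 + 15307) = 17475 - 1/48568/3 = 17475 - 1*3/48568 = 17475 - 3/48568 = 848725797/48568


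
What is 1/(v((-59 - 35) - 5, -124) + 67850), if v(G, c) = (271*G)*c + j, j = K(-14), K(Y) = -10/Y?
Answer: 7/23762527 ≈ 2.9458e-7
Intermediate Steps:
j = 5/7 (j = -10/(-14) = -10*(-1/14) = 5/7 ≈ 0.71429)
v(G, c) = 5/7 + 271*G*c (v(G, c) = (271*G)*c + 5/7 = 271*G*c + 5/7 = 5/7 + 271*G*c)
1/(v((-59 - 35) - 5, -124) + 67850) = 1/((5/7 + 271*((-59 - 35) - 5)*(-124)) + 67850) = 1/((5/7 + 271*(-94 - 5)*(-124)) + 67850) = 1/((5/7 + 271*(-99)*(-124)) + 67850) = 1/((5/7 + 3326796) + 67850) = 1/(23287577/7 + 67850) = 1/(23762527/7) = 7/23762527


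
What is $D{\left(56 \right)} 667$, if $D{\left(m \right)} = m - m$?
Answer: $0$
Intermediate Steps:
$D{\left(m \right)} = 0$
$D{\left(56 \right)} 667 = 0 \cdot 667 = 0$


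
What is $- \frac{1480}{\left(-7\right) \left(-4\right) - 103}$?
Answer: $\frac{296}{15} \approx 19.733$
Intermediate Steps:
$- \frac{1480}{\left(-7\right) \left(-4\right) - 103} = - \frac{1480}{28 - 103} = - \frac{1480}{-75} = \left(-1480\right) \left(- \frac{1}{75}\right) = \frac{296}{15}$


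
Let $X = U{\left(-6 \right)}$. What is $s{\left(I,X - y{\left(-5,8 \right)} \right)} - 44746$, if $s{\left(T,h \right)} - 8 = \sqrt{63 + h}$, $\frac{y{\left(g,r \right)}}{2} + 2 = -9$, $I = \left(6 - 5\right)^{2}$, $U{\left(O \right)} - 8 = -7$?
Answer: $-44738 + \sqrt{86} \approx -44729.0$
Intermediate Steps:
$U{\left(O \right)} = 1$ ($U{\left(O \right)} = 8 - 7 = 1$)
$X = 1$
$I = 1$ ($I = 1^{2} = 1$)
$y{\left(g,r \right)} = -22$ ($y{\left(g,r \right)} = -4 + 2 \left(-9\right) = -4 - 18 = -22$)
$s{\left(T,h \right)} = 8 + \sqrt{63 + h}$
$s{\left(I,X - y{\left(-5,8 \right)} \right)} - 44746 = \left(8 + \sqrt{63 + \left(1 - -22\right)}\right) - 44746 = \left(8 + \sqrt{63 + \left(1 + 22\right)}\right) - 44746 = \left(8 + \sqrt{63 + 23}\right) - 44746 = \left(8 + \sqrt{86}\right) - 44746 = -44738 + \sqrt{86}$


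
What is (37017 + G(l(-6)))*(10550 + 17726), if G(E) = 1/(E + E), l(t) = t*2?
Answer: 6280149083/6 ≈ 1.0467e+9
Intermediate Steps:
l(t) = 2*t
G(E) = 1/(2*E)
(37017 + G(l(-6)))*(10550 + 17726) = (37017 + 1/(2*((2*(-6)))))*(10550 + 17726) = (37017 + (½)/(-12))*28276 = (37017 + (½)*(-1/12))*28276 = (37017 - 1/24)*28276 = (888407/24)*28276 = 6280149083/6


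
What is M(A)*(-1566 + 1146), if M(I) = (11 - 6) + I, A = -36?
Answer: 13020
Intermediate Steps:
M(I) = 5 + I
M(A)*(-1566 + 1146) = (5 - 36)*(-1566 + 1146) = -31*(-420) = 13020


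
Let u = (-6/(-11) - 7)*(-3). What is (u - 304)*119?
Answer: -372589/11 ≈ -33872.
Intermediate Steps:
u = 213/11 (u = (-6*(-1/11) - 7)*(-3) = (6/11 - 7)*(-3) = -71/11*(-3) = 213/11 ≈ 19.364)
(u - 304)*119 = (213/11 - 304)*119 = -3131/11*119 = -372589/11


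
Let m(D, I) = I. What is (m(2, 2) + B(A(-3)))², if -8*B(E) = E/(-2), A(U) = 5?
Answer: 1369/256 ≈ 5.3477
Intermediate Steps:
B(E) = E/16 (B(E) = -E/(8*(-2)) = -E*(-1)/(8*2) = -(-1)*E/16 = E/16)
(m(2, 2) + B(A(-3)))² = (2 + (1/16)*5)² = (2 + 5/16)² = (37/16)² = 1369/256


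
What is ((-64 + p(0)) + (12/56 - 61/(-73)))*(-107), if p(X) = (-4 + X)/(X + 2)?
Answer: 7102553/1022 ≈ 6949.7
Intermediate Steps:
p(X) = (-4 + X)/(2 + X)
((-64 + p(0)) + (12/56 - 61/(-73)))*(-107) = ((-64 + (-4 + 0)/(2 + 0)) + (12/56 - 61/(-73)))*(-107) = ((-64 - 4/2) + (12*(1/56) - 61*(-1/73)))*(-107) = ((-64 + (½)*(-4)) + (3/14 + 61/73))*(-107) = ((-64 - 2) + 1073/1022)*(-107) = (-66 + 1073/1022)*(-107) = -66379/1022*(-107) = 7102553/1022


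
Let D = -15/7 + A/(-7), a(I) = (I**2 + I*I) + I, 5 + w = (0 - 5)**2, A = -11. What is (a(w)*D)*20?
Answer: -65600/7 ≈ -9371.4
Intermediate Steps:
w = 20 (w = -5 + (0 - 5)**2 = -5 + (-5)**2 = -5 + 25 = 20)
a(I) = I + 2*I**2 (a(I) = (I**2 + I**2) + I = 2*I**2 + I = I + 2*I**2)
D = -4/7 (D = -15/7 - 11/(-7) = -15*1/7 - 11*(-1/7) = -15/7 + 11/7 = -4/7 ≈ -0.57143)
(a(w)*D)*20 = ((20*(1 + 2*20))*(-4/7))*20 = ((20*(1 + 40))*(-4/7))*20 = ((20*41)*(-4/7))*20 = (820*(-4/7))*20 = -3280/7*20 = -65600/7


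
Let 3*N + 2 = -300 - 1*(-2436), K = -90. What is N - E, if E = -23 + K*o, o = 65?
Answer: 19753/3 ≈ 6584.3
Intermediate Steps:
N = 2134/3 (N = -2/3 + (-300 - 1*(-2436))/3 = -2/3 + (-300 + 2436)/3 = -2/3 + (1/3)*2136 = -2/3 + 712 = 2134/3 ≈ 711.33)
E = -5873 (E = -23 - 90*65 = -23 - 5850 = -5873)
N - E = 2134/3 - 1*(-5873) = 2134/3 + 5873 = 19753/3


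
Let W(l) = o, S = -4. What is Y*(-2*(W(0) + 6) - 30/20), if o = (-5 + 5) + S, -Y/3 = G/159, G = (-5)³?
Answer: -1375/106 ≈ -12.972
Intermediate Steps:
G = -125
Y = 125/53 (Y = -(-375)/159 = -3*(-125/159) = 125/53 ≈ 2.3585)
o = -4 (o = (-5 + 5) - 4 = 0 - 4 = -4)
W(l) = -4
Y*(-2*(W(0) + 6) - 30/20) = 125*(-2*(-4 + 6) - 30/20)/53 = 125*(-2*2 - 30*1/20)/53 = 125*(-4 - 3/2)/53 = (125/53)*(-11/2) = -1375/106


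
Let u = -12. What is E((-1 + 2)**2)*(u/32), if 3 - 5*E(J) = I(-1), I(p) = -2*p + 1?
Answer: 0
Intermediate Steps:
I(p) = 1 - 2*p
E(J) = 0 (E(J) = 3/5 - (1 - 2*(-1))/5 = 3/5 - (1 + 2)/5 = 3/5 - 1/5*3 = 3/5 - 3/5 = 0)
E((-1 + 2)**2)*(u/32) = 0*(-12/32) = 0*(-12*1/32) = 0*(-3/8) = 0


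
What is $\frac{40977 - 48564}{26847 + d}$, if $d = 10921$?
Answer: $- \frac{7587}{37768} \approx -0.20088$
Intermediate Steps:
$\frac{40977 - 48564}{26847 + d} = \frac{40977 - 48564}{26847 + 10921} = - \frac{7587}{37768}$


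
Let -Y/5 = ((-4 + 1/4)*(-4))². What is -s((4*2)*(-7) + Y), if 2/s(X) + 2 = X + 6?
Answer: 2/1177 ≈ 0.0016992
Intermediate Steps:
Y = -1125 (Y = -5*16*(-4 + 1/4)² = -5*16*(-4 + ¼)² = -5*(-15/4*(-4))² = -5*15² = -5*225 = -1125)
s(X) = 2/(4 + X) (s(X) = 2/(-2 + (X + 6)) = 2/(-2 + (6 + X)) = 2/(4 + X))
-s((4*2)*(-7) + Y) = -2/(4 + ((4*2)*(-7) - 1125)) = -2/(4 + (8*(-7) - 1125)) = -2/(4 + (-56 - 1125)) = -2/(4 - 1181) = -2/(-1177) = -2*(-1)/1177 = -1*(-2/1177) = 2/1177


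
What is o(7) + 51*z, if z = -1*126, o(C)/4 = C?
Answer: -6398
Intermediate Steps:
o(C) = 4*C
z = -126
o(7) + 51*z = 4*7 + 51*(-126) = 28 - 6426 = -6398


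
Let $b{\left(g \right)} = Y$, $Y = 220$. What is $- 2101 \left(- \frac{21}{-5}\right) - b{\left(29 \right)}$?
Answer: $- \frac{45221}{5} \approx -9044.2$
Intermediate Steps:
$b{\left(g \right)} = 220$
$- 2101 \left(- \frac{21}{-5}\right) - b{\left(29 \right)} = - 2101 \left(- \frac{21}{-5}\right) - 220 = - 2101 \left(\left(-21\right) \left(- \frac{1}{5}\right)\right) - 220 = \left(-2101\right) \frac{21}{5} - 220 = - \frac{44121}{5} - 220 = - \frac{45221}{5}$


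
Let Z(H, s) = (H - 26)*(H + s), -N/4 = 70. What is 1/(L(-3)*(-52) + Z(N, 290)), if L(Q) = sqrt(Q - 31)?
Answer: I/(4*(-765*I + 13*sqrt(34))) ≈ -0.00032362 + 3.2067e-5*I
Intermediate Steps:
N = -280 (N = -4*70 = -280)
Z(H, s) = (-26 + H)*(H + s)
L(Q) = sqrt(-31 + Q)
1/(L(-3)*(-52) + Z(N, 290)) = 1/(sqrt(-31 - 3)*(-52) + ((-280)**2 - 26*(-280) - 26*290 - 280*290)) = 1/(sqrt(-34)*(-52) + (78400 + 7280 - 7540 - 81200)) = 1/((I*sqrt(34))*(-52) - 3060) = 1/(-52*I*sqrt(34) - 3060) = 1/(-3060 - 52*I*sqrt(34))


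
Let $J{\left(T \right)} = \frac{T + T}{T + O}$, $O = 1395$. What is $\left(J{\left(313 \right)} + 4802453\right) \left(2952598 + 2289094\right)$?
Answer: $\frac{10748863054218050}{427} \approx 2.5173 \cdot 10^{13}$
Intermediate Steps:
$J{\left(T \right)} = \frac{2 T}{1395 + T}$ ($J{\left(T \right)} = \frac{T + T}{T + 1395} = \frac{2 T}{1395 + T}$)
$\left(J{\left(313 \right)} + 4802453\right) \left(2952598 + 2289094\right) = \left(2 \cdot 313 \frac{1}{1395 + 313} + 4802453\right) \left(2952598 + 2289094\right) = \left(2 \cdot 313 \cdot \frac{1}{1708} + 4802453\right) 5241692 = \left(\frac{313}{854} + 4802453\right) 5241692 = \frac{4101295175}{854} \cdot 5241692 = \frac{10748863054218050}{427}$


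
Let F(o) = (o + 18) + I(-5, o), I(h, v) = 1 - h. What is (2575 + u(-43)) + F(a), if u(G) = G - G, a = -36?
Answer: 2563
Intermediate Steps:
F(o) = 24 + o (F(o) = (o + 18) + (1 - 1*(-5)) = (18 + o) + (1 + 5) = (18 + o) + 6 = 24 + o)
u(G) = 0
(2575 + u(-43)) + F(a) = (2575 + 0) + (24 - 36) = 2575 - 12 = 2563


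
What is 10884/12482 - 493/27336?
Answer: 8569747/10035528 ≈ 0.85394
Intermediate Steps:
10884/12482 - 493/27336 = 10884*(1/12482) - 493*1/27336 = 5442/6241 - 29/1608 = 8569747/10035528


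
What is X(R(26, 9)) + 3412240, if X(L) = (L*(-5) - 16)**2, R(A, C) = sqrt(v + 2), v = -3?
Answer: 3412471 + 160*I ≈ 3.4125e+6 + 160.0*I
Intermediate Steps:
R(A, C) = I (R(A, C) = sqrt(-3 + 2) = sqrt(-1) = I)
X(L) = (-16 - 5*L)**2 (X(L) = (-5*L - 16)**2 = (-16 - 5*L)**2)
X(R(26, 9)) + 3412240 = (16 + 5*I)**2 + 3412240 = 3412240 + (16 + 5*I)**2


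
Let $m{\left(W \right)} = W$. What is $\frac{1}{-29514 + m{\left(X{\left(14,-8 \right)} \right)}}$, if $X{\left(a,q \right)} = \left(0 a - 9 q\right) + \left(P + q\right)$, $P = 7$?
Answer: $- \frac{1}{29443} \approx -3.3964 \cdot 10^{-5}$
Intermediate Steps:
$X{\left(a,q \right)} = 7 - 8 q$ ($X{\left(a,q \right)} = \left(0 a - 9 q\right) + \left(7 + q\right) = \left(0 - 9 q\right) + \left(7 + q\right) = - 9 q + \left(7 + q\right) = 7 - 8 q$)
$\frac{1}{-29514 + m{\left(X{\left(14,-8 \right)} \right)}} = \frac{1}{-29514 + \left(7 - -64\right)} = \frac{1}{-29514 + \left(7 + 64\right)} = \frac{1}{-29514 + 71} = \frac{1}{-29443} = - \frac{1}{29443}$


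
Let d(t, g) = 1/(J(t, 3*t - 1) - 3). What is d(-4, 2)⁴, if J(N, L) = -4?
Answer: 1/2401 ≈ 0.00041649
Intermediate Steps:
d(t, g) = -⅐ (d(t, g) = 1/(-4 - 3) = 1/(-7) = -⅐)
d(-4, 2)⁴ = (-⅐)⁴ = 1/2401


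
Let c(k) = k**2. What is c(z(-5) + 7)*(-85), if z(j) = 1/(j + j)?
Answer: -80937/20 ≈ -4046.9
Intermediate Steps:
z(j) = 1/(2*j)
c(z(-5) + 7)*(-85) = ((1/2)/(-5) + 7)**2*(-85) = ((1/2)*(-1/5) + 7)**2*(-85) = (-1/10 + 7)**2*(-85) = (69/10)**2*(-85) = (4761/100)*(-85) = -80937/20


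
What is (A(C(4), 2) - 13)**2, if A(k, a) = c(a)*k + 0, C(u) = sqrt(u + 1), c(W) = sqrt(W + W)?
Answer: 189 - 52*sqrt(5) ≈ 72.724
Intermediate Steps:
c(W) = sqrt(2)*sqrt(W) (c(W) = sqrt(2*W) = sqrt(2)*sqrt(W))
C(u) = sqrt(1 + u)
A(k, a) = k*sqrt(2)*sqrt(a) (A(k, a) = (sqrt(2)*sqrt(a))*k + 0 = k*sqrt(2)*sqrt(a) + 0 = k*sqrt(2)*sqrt(a))
(A(C(4), 2) - 13)**2 = (sqrt(1 + 4)*sqrt(2)*sqrt(2) - 13)**2 = (sqrt(5)*sqrt(2)*sqrt(2) - 13)**2 = (2*sqrt(5) - 13)**2 = (-13 + 2*sqrt(5))**2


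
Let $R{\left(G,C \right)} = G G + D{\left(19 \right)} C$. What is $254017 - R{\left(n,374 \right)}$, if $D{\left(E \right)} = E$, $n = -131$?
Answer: $229750$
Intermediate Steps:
$R{\left(G,C \right)} = G^{2} + 19 C$ ($R{\left(G,C \right)} = G G + 19 C = G^{2} + 19 C$)
$254017 - R{\left(n,374 \right)} = 254017 - \left(\left(-131\right)^{2} + 19 \cdot 374\right) = 254017 - \left(17161 + 7106\right) = 254017 - 24267 = 229750$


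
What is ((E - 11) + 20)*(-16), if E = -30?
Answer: 336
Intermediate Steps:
((E - 11) + 20)*(-16) = ((-30 - 11) + 20)*(-16) = (-41 + 20)*(-16) = -21*(-16) = 336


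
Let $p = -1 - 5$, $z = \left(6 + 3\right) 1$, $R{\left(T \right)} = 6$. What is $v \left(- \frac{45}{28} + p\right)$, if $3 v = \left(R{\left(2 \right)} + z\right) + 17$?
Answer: $- \frac{568}{7} \approx -81.143$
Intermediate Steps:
$z = 9$ ($z = 9 \cdot 1 = 9$)
$v = \frac{32}{3}$ ($v = \frac{\left(6 + 9\right) + 17}{3} = \frac{15 + 17}{3} = \frac{1}{3} \cdot 32 = \frac{32}{3} \approx 10.667$)
$p = -6$
$v \left(- \frac{45}{28} + p\right) = \frac{32 \left(- \frac{45}{28} - 6\right)}{3} = \frac{32}{3} \left(- \frac{213}{28}\right) = - \frac{568}{7}$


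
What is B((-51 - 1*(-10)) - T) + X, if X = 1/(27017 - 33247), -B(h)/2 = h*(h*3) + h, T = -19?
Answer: -17817801/6230 ≈ -2860.0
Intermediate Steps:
B(h) = -6*h² - 2*h (B(h) = -2*(h*(h*3) + h) = -2*(h*(3*h) + h) = -2*(3*h² + h) = -2*(h + 3*h²) = -6*h² - 2*h)
X = -1/6230 (X = 1/(-6230) = -1/6230 ≈ -0.00016051)
B((-51 - 1*(-10)) - T) + X = -2*((-51 - 1*(-10)) - 1*(-19))*(1 + 3*((-51 - 1*(-10)) - 1*(-19))) - 1/6230 = -2*((-51 + 10) + 19)*(1 + 3*((-51 + 10) + 19)) - 1/6230 = -2*(-41 + 19)*(1 + 3*(-41 + 19)) - 1/6230 = -2*(-22)*(1 + 3*(-22)) - 1/6230 = -2*(-22)*(1 - 66) - 1/6230 = -2*(-22)*(-65) - 1/6230 = -2860 - 1/6230 = -17817801/6230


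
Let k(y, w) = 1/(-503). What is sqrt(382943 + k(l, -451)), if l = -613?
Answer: 2*sqrt(24222006246)/503 ≈ 618.82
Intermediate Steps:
k(y, w) = -1/503
sqrt(382943 + k(l, -451)) = sqrt(382943 - 1/503) = sqrt(192620328/503) = 2*sqrt(24222006246)/503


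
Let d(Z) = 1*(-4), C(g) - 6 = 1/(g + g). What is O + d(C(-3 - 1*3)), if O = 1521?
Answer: 1517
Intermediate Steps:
C(g) = 6 + 1/(2*g) (C(g) = 6 + 1/(g + g) = 6 + 1/(2*g))
d(Z) = -4
O + d(C(-3 - 1*3)) = 1521 - 4 = 1517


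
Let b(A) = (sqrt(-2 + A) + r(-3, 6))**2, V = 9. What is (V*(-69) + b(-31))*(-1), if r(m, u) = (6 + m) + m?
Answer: 654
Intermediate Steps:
r(m, u) = 6 + 2*m
b(A) = -2 + A (b(A) = (sqrt(-2 + A) + (6 + 2*(-3)))**2 = (sqrt(-2 + A) + (6 - 6))**2 = (sqrt(-2 + A) + 0)**2 = (sqrt(-2 + A))**2 = -2 + A)
(V*(-69) + b(-31))*(-1) = (9*(-69) + (-2 - 31))*(-1) = (-621 - 33)*(-1) = -654*(-1) = 654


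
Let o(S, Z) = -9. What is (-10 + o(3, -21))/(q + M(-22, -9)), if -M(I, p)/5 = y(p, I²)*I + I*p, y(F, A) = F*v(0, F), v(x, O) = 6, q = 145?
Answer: 19/6785 ≈ 0.0028003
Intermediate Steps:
y(F, A) = 6*F (y(F, A) = F*6 = 6*F)
M(I, p) = -35*I*p (M(I, p) = -5*((6*p)*I + I*p) = -5*(6*I*p + I*p) = -35*I*p)
(-10 + o(3, -21))/(q + M(-22, -9)) = (-10 - 9)/(145 - 35*(-22)*(-9)) = -19/(145 - 6930) = -19/(-6785) = -19*(-1/6785) = 19/6785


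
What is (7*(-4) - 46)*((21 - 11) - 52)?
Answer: 3108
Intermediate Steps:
(7*(-4) - 46)*((21 - 11) - 52) = (-28 - 46)*(10 - 52) = -74*(-42) = 3108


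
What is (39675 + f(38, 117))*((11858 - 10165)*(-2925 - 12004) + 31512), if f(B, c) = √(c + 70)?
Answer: -1001527332375 - 25243285*√187 ≈ -1.0019e+12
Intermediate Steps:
f(B, c) = √(70 + c)
(39675 + f(38, 117))*((11858 - 10165)*(-2925 - 12004) + 31512) = (39675 + √(70 + 117))*((11858 - 10165)*(-2925 - 12004) + 31512) = (39675 + √187)*(1693*(-14929) + 31512) = (39675 + √187)*(-25274797 + 31512) = (39675 + √187)*(-25243285) = -1001527332375 - 25243285*√187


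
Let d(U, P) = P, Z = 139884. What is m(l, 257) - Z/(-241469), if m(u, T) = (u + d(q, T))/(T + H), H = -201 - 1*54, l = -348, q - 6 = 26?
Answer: -21693911/482938 ≈ -44.921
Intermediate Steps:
q = 32 (q = 6 + 26 = 32)
H = -255 (H = -201 - 54 = -255)
m(u, T) = (T + u)/(-255 + T) (m(u, T) = (u + T)/(T - 255) = (T + u)/(-255 + T))
m(l, 257) - Z/(-241469) = (257 - 348)/(-255 + 257) - 139884/(-241469) = -91/2 - 139884*(-1)/241469 = (1/2)*(-91) - 1*(-139884/241469) = -91/2 + 139884/241469 = -21693911/482938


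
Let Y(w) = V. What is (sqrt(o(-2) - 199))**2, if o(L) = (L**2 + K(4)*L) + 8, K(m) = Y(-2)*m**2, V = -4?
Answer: -59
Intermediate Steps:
Y(w) = -4
K(m) = -4*m**2
o(L) = 8 + L**2 - 64*L (o(L) = (L**2 + (-4*4**2)*L) + 8 = (L**2 + (-4*16)*L) + 8 = (L**2 - 64*L) + 8 = 8 + L**2 - 64*L)
(sqrt(o(-2) - 199))**2 = (sqrt((8 + (-2)**2 - 64*(-2)) - 199))**2 = (sqrt((8 + 4 + 128) - 199))**2 = (sqrt(140 - 199))**2 = (sqrt(-59))**2 = (I*sqrt(59))**2 = -59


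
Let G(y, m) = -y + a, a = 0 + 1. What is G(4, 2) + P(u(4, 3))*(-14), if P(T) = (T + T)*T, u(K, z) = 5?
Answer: -703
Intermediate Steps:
a = 1
G(y, m) = 1 - y (G(y, m) = -y + 1 = 1 - y)
P(T) = 2*T² (P(T) = (2*T)*T = 2*T²)
G(4, 2) + P(u(4, 3))*(-14) = (1 - 1*4) + (2*5²)*(-14) = (1 - 4) + (2*25)*(-14) = -3 + 50*(-14) = -3 - 700 = -703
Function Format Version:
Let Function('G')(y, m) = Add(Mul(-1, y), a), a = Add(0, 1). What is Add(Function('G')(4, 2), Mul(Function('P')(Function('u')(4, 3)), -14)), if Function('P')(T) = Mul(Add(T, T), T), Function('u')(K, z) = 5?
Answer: -703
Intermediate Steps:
a = 1
Function('G')(y, m) = Add(1, Mul(-1, y)) (Function('G')(y, m) = Add(Mul(-1, y), 1) = Add(1, Mul(-1, y)))
Function('P')(T) = Mul(2, Pow(T, 2)) (Function('P')(T) = Mul(Mul(2, T), T) = Mul(2, Pow(T, 2)))
Add(Function('G')(4, 2), Mul(Function('P')(Function('u')(4, 3)), -14)) = Add(Add(1, Mul(-1, 4)), Mul(Mul(2, Pow(5, 2)), -14)) = Add(Add(1, -4), Mul(Mul(2, 25), -14)) = Add(-3, Mul(50, -14)) = Add(-3, -700) = -703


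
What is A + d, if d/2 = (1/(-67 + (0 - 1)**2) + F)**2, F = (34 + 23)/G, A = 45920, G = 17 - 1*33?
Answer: 6404448961/139392 ≈ 45946.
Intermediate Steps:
G = -16 (G = 17 - 33 = -16)
F = -57/16 (F = (34 + 23)/(-16) = 57*(-1/16) = -57/16 ≈ -3.5625)
d = 3568321/139392 (d = 2*(1/(-67 + (0 - 1)**2) - 57/16)**2 = 2*(1/(-67 + (-1)**2) - 57/16)**2 = 2*(1/(-67 + 1) - 57/16)**2 = 2*(1/(-66) - 57/16)**2 = 2*(-1/66 - 57/16)**2 = 2*(-1889/528)**2 = 2*(3568321/278784) = 3568321/139392 ≈ 25.599)
A + d = 45920 + 3568321/139392 = 6404448961/139392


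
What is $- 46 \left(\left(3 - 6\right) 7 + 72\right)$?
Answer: $-2346$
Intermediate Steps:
$- 46 \left(\left(3 - 6\right) 7 + 72\right) = - 46 \left(\left(-3\right) 7 + 72\right) = - 46 \left(-21 + 72\right) = \left(-46\right) 51 = -2346$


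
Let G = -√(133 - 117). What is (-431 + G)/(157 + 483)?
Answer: -87/128 ≈ -0.67969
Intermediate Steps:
G = -4 (G = -√16 = -1*4 = -4)
(-431 + G)/(157 + 483) = (-431 - 4)/(157 + 483) = -435/640 = -435*1/640 = -87/128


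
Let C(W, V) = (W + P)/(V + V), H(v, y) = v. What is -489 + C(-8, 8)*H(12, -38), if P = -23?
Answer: -2049/4 ≈ -512.25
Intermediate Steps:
C(W, V) = (-23 + W)/(2*V) (C(W, V) = (W - 23)/(V + V) = (-23 + W)/((2*V)) = (-23 + W)*(1/(2*V)) = (-23 + W)/(2*V))
-489 + C(-8, 8)*H(12, -38) = -489 + ((½)*(-23 - 8)/8)*12 = -489 + ((½)*(⅛)*(-31))*12 = -489 - 31/16*12 = -489 - 93/4 = -2049/4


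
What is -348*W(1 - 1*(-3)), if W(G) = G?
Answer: -1392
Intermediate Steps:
-348*W(1 - 1*(-3)) = -348*(1 - 1*(-3)) = -348*(1 + 3) = -348*4 = -1392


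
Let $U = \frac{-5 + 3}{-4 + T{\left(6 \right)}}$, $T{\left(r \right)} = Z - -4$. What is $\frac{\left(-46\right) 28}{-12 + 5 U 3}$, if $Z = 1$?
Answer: $\frac{92}{3} \approx 30.667$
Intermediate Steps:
$T{\left(r \right)} = 5$ ($T{\left(r \right)} = 1 - -4 = 1 + 4 = 5$)
$U = -2$ ($U = \frac{-5 + 3}{-4 + 5} = - \frac{2}{1} = \left(-2\right) 1 = -2$)
$\frac{\left(-46\right) 28}{-12 + 5 U 3} = \frac{\left(-46\right) 28}{-12 + 5 \left(-2\right) 3} = - \frac{1288}{-12 - 30} = - \frac{1288}{-42} = \left(-1288\right) \left(- \frac{1}{42}\right) = \frac{92}{3}$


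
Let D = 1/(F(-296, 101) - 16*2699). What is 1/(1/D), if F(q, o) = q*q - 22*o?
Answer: 1/42210 ≈ 2.3691e-5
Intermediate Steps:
F(q, o) = q² - 22*o
D = 1/42210 (D = 1/(((-296)² - 22*101) - 16*2699) = 1/((87616 - 2222) - 43184) = 1/(85394 - 43184) = 1/42210 ≈ 2.3691e-5)
1/(1/D) = 1/(1/(1/42210)) = 1/42210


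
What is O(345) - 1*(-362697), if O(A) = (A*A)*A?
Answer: 41426322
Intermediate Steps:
O(A) = A**3 (O(A) = A**2*A = A**3)
O(345) - 1*(-362697) = 345**3 - 1*(-362697) = 41063625 + 362697 = 41426322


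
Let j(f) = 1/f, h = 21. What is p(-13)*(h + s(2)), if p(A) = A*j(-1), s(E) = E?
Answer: 299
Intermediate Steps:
p(A) = -A (p(A) = A/(-1) = A*(-1) = -A)
p(-13)*(h + s(2)) = (-1*(-13))*(21 + 2) = 13*23 = 299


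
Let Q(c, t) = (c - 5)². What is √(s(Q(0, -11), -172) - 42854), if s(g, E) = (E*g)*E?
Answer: √696746 ≈ 834.71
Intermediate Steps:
Q(c, t) = (-5 + c)²
s(g, E) = g*E²
√(s(Q(0, -11), -172) - 42854) = √((-5 + 0)²*(-172)² - 42854) = √((-5)²*29584 - 42854) = √(25*29584 - 42854) = √(739600 - 42854) = √696746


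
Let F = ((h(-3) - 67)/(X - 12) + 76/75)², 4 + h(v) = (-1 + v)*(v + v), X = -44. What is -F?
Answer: -60543961/17640000 ≈ -3.4322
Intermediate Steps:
h(v) = -4 + 2*v*(-1 + v) (h(v) = -4 + (-1 + v)*(v + v) = -4 + (-1 + v)*(2*v) = -4 + 2*v*(-1 + v))
F = 60543961/17640000 (F = (((-4 - 2*(-3) + 2*(-3)²) - 67)/(-44 - 12) + 76/75)² = (((-4 + 6 + 2*9) - 67)/(-56) + 76*(1/75))² = (((-4 + 6 + 18) - 67)*(-1/56) + 76/75)² = ((20 - 67)*(-1/56) + 76/75)² = (-47*(-1/56) + 76/75)² = (47/56 + 76/75)² = (7781/4200)² = 60543961/17640000 ≈ 3.4322)
-F = -1*60543961/17640000 = -60543961/17640000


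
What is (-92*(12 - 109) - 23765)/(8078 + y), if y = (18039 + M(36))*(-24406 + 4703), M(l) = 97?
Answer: 4947/119108510 ≈ 4.1534e-5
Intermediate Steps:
y = -357333608 (y = (18039 + 97)*(-24406 + 4703) = 18136*(-19703) = -357333608)
(-92*(12 - 109) - 23765)/(8078 + y) = (-92*(12 - 109) - 23765)/(8078 - 357333608) = (-92*(-97) - 23765)/(-357325530) = (8924 - 23765)*(-1/357325530) = -14841*(-1/357325530) = 4947/119108510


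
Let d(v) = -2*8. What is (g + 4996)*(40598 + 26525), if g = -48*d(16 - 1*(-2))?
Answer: 386896972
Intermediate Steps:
d(v) = -16
g = 768 (g = -48*(-16) = 768)
(g + 4996)*(40598 + 26525) = (768 + 4996)*(40598 + 26525) = 5764*67123 = 386896972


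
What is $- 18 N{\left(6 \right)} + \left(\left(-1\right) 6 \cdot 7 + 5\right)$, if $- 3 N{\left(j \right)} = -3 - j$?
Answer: $-91$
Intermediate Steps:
$N{\left(j \right)} = 1 + \frac{j}{3}$ ($N{\left(j \right)} = - \frac{-3 - j}{3} = 1 + \frac{j}{3}$)
$- 18 N{\left(6 \right)} + \left(\left(-1\right) 6 \cdot 7 + 5\right) = - 18 \left(1 + \frac{1}{3} \cdot 6\right) + \left(\left(-1\right) 6 \cdot 7 + 5\right) = - 18 \left(1 + 2\right) + \left(\left(-6\right) 7 + 5\right) = \left(-18\right) 3 + \left(-42 + 5\right) = -54 - 37 = -91$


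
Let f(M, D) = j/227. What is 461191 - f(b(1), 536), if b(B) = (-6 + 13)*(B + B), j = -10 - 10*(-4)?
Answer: 104690327/227 ≈ 4.6119e+5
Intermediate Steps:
j = 30 (j = -10 + 40 = 30)
b(B) = 14*B (b(B) = 7*(2*B) = 14*B)
f(M, D) = 30/227
461191 - f(b(1), 536) = 461191 - 1*30/227 = 461191 - 30/227 = 104690327/227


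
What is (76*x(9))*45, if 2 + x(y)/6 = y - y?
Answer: -41040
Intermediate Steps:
x(y) = -12 (x(y) = -12 + 6*(y - y) = -12 + 6*0 = -12 + 0 = -12)
(76*x(9))*45 = (76*(-12))*45 = -912*45 = -41040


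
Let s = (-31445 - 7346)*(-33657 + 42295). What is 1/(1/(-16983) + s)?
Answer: -16983/5690606882815 ≈ -2.9844e-9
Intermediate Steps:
s = -335076658 (s = -38791*8638 = -335076658)
1/(1/(-16983) + s) = 1/(1/(-16983) - 335076658) = 1/(-1/16983 - 335076658) = 1/(-5690606882815/16983) = -16983/5690606882815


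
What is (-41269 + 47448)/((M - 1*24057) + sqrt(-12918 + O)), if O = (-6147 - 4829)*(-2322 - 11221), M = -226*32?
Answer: -193334731/830366471 - 30895*sqrt(5945402)/830366471 ≈ -0.32355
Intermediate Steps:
M = -7232
O = 148647968 (O = -10976*(-13543) = 148647968)
(-41269 + 47448)/((M - 1*24057) + sqrt(-12918 + O)) = (-41269 + 47448)/((-7232 - 1*24057) + sqrt(-12918 + 148647968)) = 6179/((-7232 - 24057) + sqrt(148635050)) = 6179/(-31289 + 5*sqrt(5945402))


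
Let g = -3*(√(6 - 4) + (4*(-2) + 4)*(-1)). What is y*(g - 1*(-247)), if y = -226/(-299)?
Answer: 53110/299 - 678*√2/299 ≈ 174.42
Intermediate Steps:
y = 226/299 (y = -226*(-1/299) = 226/299 ≈ 0.75585)
g = -12 - 3*√2 (g = -3*(√2 + (-8 + 4)*(-1)) = -3*(√2 - 4*(-1)) = -3*(√2 + 4) = -3*(4 + √2) = -12 - 3*√2 ≈ -16.243)
y*(g - 1*(-247)) = 226*((-12 - 3*√2) - 1*(-247))/299 = 226*((-12 - 3*√2) + 247)/299 = 226*(235 - 3*√2)/299 = 53110/299 - 678*√2/299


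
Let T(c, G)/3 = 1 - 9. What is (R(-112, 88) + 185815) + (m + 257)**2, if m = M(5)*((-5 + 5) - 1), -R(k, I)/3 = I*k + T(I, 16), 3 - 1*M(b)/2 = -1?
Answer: 277456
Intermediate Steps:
M(b) = 8 (M(b) = 6 - 2*(-1) = 6 + 2 = 8)
T(c, G) = -24 (T(c, G) = 3*(1 - 9) = 3*(-8) = -24)
R(k, I) = 72 - 3*I*k (R(k, I) = -3*(I*k - 24) = -3*(-24 + I*k) = 72 - 3*I*k)
m = -8 (m = 8*((-5 + 5) - 1) = 8*(0 - 1) = 8*(-1) = -8)
(R(-112, 88) + 185815) + (m + 257)**2 = ((72 - 3*88*(-112)) + 185815) + (-8 + 257)**2 = ((72 + 29568) + 185815) + 249**2 = (29640 + 185815) + 62001 = 215455 + 62001 = 277456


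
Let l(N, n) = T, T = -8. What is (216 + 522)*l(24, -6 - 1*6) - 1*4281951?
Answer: -4287855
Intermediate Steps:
l(N, n) = -8
(216 + 522)*l(24, -6 - 1*6) - 1*4281951 = (216 + 522)*(-8) - 1*4281951 = 738*(-8) - 4281951 = -5904 - 4281951 = -4287855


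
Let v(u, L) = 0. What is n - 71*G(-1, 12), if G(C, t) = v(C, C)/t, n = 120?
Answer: 120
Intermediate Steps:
G(C, t) = 0 (G(C, t) = 0/t = 0)
n - 71*G(-1, 12) = 120 - 71*0 = 120 + 0 = 120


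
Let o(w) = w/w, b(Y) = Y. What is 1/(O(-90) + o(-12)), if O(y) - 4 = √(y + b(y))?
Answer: 1/41 - 6*I*√5/205 ≈ 0.02439 - 0.065446*I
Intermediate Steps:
o(w) = 1
O(y) = 4 + √2*√y (O(y) = 4 + √(y + y) = 4 + √(2*y) = 4 + √2*√y)
1/(O(-90) + o(-12)) = 1/((4 + √2*√(-90)) + 1) = 1/((4 + √2*(3*I*√10)) + 1) = 1/((4 + 6*I*√5) + 1) = 1/(5 + 6*I*√5)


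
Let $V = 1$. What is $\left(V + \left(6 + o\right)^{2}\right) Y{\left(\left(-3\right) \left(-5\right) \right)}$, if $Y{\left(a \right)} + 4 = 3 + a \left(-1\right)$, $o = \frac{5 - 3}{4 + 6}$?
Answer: $- \frac{15776}{25} \approx -631.04$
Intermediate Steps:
$o = \frac{1}{5}$ ($o = \frac{2}{10} = 2 \cdot \frac{1}{10} = \frac{1}{5} \approx 0.2$)
$Y{\left(a \right)} = -1 - a$ ($Y{\left(a \right)} = -4 + \left(3 + a \left(-1\right)\right) = -4 - \left(-3 + a\right) = -1 - a$)
$\left(V + \left(6 + o\right)^{2}\right) Y{\left(\left(-3\right) \left(-5\right) \right)} = \left(1 + \left(6 + \frac{1}{5}\right)^{2}\right) \left(-1 - \left(-3\right) \left(-5\right)\right) = \left(1 + \left(\frac{31}{5}\right)^{2}\right) \left(-1 - 15\right) = \left(1 + \frac{961}{25}\right) \left(-1 - 15\right) = \frac{986}{25} \left(-16\right) = - \frac{15776}{25}$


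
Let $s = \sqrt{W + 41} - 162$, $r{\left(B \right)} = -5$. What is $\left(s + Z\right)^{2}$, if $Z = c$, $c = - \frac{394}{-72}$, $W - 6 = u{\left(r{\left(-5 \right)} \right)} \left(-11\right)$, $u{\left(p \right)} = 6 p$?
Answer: $\frac{32241817}{1296} - \frac{5635 \sqrt{377}}{18} \approx 18800.0$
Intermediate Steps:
$W = 336$ ($W = 6 + 6 \left(-5\right) \left(-11\right) = 6 - -330 = 6 + 330 = 336$)
$c = \frac{197}{36}$ ($c = \left(-394\right) \left(- \frac{1}{72}\right) = \frac{197}{36} \approx 5.4722$)
$Z = \frac{197}{36} \approx 5.4722$
$s = -162 + \sqrt{377}$ ($s = \sqrt{336 + 41} - 162 = \sqrt{377} - 162 = -162 + \sqrt{377} \approx -142.58$)
$\left(s + Z\right)^{2} = \left(\left(-162 + \sqrt{377}\right) + \frac{197}{36}\right)^{2} = \left(- \frac{5635}{36} + \sqrt{377}\right)^{2}$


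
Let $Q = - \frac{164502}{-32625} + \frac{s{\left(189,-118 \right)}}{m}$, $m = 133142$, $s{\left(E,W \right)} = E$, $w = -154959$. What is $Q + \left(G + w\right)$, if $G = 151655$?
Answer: $- \frac{1592207479399}{482639750} \approx -3299.0$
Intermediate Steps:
$Q = \frac{2434254601}{482639750}$ ($Q = - \frac{164502}{-32625} + \frac{189}{133142} = \left(-164502\right) \left(- \frac{1}{32625}\right) + 189 \cdot \frac{1}{133142} = \frac{18278}{3625} + \frac{189}{133142} = \frac{2434254601}{482639750} \approx 5.0436$)
$Q + \left(G + w\right) = \frac{2434254601}{482639750} + \left(151655 - 154959\right) = \frac{2434254601}{482639750} - 3304 = - \frac{1592207479399}{482639750}$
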